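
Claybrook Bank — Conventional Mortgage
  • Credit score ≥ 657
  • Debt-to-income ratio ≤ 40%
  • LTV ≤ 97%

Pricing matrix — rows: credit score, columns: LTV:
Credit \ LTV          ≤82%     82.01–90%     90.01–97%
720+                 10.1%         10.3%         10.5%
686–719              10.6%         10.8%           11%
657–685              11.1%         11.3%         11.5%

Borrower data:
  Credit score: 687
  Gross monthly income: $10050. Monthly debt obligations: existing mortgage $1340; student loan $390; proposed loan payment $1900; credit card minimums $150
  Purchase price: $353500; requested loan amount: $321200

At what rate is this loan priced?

11%

Credit score 687 ≥ 657; Total monthly debts = (1,340 + 390 + 1,900 + 150) = 3,780. DTI: 3,780 ÷ 10,050 = 37.6%, within the 40% cap
LTV: 321,200 ÷ 353,500 = 90.9%, within 97% cap
Score 687 is in the 686–719 band; LTV 90.9% is in the 90.01–97% band → 11%.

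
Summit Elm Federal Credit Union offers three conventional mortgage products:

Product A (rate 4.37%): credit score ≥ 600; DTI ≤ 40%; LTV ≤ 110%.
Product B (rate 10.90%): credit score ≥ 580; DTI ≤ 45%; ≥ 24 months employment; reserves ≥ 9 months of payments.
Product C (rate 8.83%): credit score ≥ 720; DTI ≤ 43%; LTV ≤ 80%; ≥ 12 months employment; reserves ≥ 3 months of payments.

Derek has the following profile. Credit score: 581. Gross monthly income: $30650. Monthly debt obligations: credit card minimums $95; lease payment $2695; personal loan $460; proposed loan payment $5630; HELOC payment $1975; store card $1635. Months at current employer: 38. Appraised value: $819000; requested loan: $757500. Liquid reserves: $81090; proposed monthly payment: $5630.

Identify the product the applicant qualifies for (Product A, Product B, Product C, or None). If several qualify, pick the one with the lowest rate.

Total debts = (95 + 2,695 + 460 + 5,630 + 1,975 + 1,635) = 12,490; DTI = 12,490/30,650 = 40.8%.
LTV = 757,500/819,000 = 92.5%.
Reserves = 81,090/5,630 = 14.4 months.
Product A: score 581 < 600; DTI 40.8% > 40%; LTV 92.5% ≤ 110% → does not qualify.
Product B: score 581 ≥ 580; DTI 40.8% ≤ 45%; employment 38 ≥ 24 mo; reserves 14.4 ≥ 9 mo → qualifies.
Product C: score 581 < 720; DTI 40.8% ≤ 43%; LTV 92.5% > 80%; employment 38 ≥ 12 mo; reserves 14.4 ≥ 3 mo → does not qualify.

Product B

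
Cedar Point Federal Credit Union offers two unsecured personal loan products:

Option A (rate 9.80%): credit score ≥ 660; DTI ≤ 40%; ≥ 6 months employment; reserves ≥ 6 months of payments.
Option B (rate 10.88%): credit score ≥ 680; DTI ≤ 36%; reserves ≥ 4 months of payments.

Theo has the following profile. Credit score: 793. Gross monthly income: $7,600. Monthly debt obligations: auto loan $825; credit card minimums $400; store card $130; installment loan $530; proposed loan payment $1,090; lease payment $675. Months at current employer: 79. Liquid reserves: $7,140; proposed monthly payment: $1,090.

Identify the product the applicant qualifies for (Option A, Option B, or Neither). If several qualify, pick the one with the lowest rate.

Neither

Total debts = (825 + 400 + 130 + 530 + 1,090 + 675) = 3,650; DTI = 3,650/7,600 = 48%.
Reserves = 7,140/1,090 = 6.6 months.
Option A: score 793 ≥ 660; DTI 48% > 40%; employment 79 ≥ 6 mo; reserves 6.6 ≥ 6 mo → does not qualify.
Option B: score 793 ≥ 680; DTI 48% > 36%; reserves 6.6 ≥ 4 mo → does not qualify.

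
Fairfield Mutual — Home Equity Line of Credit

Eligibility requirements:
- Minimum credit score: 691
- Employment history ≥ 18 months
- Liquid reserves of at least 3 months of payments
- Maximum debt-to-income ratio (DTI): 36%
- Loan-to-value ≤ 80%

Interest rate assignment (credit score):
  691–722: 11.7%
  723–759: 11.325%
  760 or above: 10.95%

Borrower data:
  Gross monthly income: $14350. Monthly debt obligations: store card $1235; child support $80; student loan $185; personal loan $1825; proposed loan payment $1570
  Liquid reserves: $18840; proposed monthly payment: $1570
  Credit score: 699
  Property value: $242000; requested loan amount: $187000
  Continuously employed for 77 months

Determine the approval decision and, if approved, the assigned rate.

Credit score 699 ≥ 691 (meets minimum)
Total monthly debts = (1,235 + 80 + 185 + 1,825 + 1,570) = 4,895. Debt-to-income = 4,895/14,350 = 34.1% — meets 36% limit
LTV: 187,000 ÷ 242,000 = 77.3%, within 80% cap
Employment 77 ≥ 18 months
Reserves: 18,840 ÷ 1,570 = 12.0 months (meets 3-month minimum)
All requirements met. Score 699 falls in the 691–722 tier → 11.7%.

Approved at 11.7%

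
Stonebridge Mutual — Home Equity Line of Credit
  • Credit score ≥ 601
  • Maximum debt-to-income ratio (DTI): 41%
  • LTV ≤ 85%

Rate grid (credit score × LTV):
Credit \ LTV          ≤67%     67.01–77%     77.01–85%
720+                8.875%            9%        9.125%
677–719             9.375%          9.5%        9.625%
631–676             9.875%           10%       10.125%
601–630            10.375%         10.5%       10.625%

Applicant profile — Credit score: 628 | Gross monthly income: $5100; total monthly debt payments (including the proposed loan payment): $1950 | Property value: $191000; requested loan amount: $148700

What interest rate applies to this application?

10.625%

Credit score 628 ≥ 601; DTI: 1,950 ÷ 5,100 = 38.2%, within the 41% cap
LTV = 148,700/191,000 = 77.9% ≤ 85%
Credit 628 → row 601–630; LTV 77.9% → column 77.01–85%. Grid cell → 10.625%.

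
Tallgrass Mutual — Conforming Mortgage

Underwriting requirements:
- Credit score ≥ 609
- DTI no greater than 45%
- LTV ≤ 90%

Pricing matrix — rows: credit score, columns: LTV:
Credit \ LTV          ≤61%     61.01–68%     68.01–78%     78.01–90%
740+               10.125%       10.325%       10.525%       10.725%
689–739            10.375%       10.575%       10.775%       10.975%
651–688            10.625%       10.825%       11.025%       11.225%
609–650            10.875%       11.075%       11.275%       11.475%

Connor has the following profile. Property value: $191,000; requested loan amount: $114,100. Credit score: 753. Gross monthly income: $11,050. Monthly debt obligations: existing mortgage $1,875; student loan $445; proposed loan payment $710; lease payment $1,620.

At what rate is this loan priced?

10.125%

Credit score 753 ≥ 609; Total monthly debts = (1,875 + 445 + 710 + 1,620) = 4,650. DTI = 4,650/11,050 = 42.1% ≤ 45%
Loan-to-value = 114,100/191,000 = 59.7% — pass (90% max)
Row: 753 falls in 740+. Column: 59.7% falls in ≤61%. Rate = 10.125%.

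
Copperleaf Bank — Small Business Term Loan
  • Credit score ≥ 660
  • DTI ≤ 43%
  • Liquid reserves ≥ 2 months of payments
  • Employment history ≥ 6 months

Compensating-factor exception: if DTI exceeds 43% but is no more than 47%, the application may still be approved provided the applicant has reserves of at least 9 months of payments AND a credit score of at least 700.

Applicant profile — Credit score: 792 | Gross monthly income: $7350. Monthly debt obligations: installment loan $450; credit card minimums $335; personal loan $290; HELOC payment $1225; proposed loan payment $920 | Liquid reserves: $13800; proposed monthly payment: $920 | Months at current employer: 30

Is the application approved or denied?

Credit score 792 ≥ 660 (meets base)
Total debts = (450 + 335 + 290 + 1,225 + 920) = 3,220. DTI = 3,220/7,350 = 43.8% > 43% — standard DTI limit exceeded.
Liquid reserves cover 13,800/920 = 15.0 months — ≥ 2 required
Employment 30 ≥ 6 months
DTI 43.8% is within the 43%–47% exception band; checking compensating factors.
Reserves 15.0 ≥ 9 months; credit score 792 ≥ 700.
Both override conditions satisfied; DTI exception granted.

Approved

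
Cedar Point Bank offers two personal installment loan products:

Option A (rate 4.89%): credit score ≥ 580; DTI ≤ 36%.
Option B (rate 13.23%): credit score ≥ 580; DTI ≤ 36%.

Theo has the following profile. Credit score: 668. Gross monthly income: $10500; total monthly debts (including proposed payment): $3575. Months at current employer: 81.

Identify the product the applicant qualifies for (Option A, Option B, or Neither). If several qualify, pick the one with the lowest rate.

Option A

DTI = 3,575/10,500 = 34%.
Option A: score 668 ≥ 580; DTI 34% ≤ 36% → qualifies.
Option B: score 668 ≥ 580; DTI 34% ≤ 36% → qualifies.
Qualifying: Option A, Option B. Lowest rate is 4.89% → Option A.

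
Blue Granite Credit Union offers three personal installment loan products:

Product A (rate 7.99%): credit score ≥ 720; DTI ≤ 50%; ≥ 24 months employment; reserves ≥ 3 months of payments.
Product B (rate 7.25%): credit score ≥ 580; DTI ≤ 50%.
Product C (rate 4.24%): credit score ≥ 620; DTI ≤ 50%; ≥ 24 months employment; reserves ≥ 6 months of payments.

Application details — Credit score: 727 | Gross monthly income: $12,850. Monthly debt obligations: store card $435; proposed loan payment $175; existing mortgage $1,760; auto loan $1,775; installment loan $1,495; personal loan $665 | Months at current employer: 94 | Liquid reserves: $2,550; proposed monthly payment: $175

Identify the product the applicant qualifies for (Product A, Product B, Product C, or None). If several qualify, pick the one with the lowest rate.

Total debts = (435 + 175 + 1,760 + 1,775 + 1,495 + 665) = 6,305; DTI = 6,305/12,850 = 49.1%.
Reserves = 2,550/175 = 14.6 months.
Product A: score 727 ≥ 720; DTI 49.1% ≤ 50%; employment 94 ≥ 24 mo; reserves 14.6 ≥ 3 mo → qualifies.
Product B: score 727 ≥ 580; DTI 49.1% ≤ 50% → qualifies.
Product C: score 727 ≥ 620; DTI 49.1% ≤ 50%; employment 94 ≥ 24 mo; reserves 14.6 ≥ 6 mo → qualifies.
Qualifying: Product A, Product B, Product C. Lowest rate is 4.24% → Product C.

Product C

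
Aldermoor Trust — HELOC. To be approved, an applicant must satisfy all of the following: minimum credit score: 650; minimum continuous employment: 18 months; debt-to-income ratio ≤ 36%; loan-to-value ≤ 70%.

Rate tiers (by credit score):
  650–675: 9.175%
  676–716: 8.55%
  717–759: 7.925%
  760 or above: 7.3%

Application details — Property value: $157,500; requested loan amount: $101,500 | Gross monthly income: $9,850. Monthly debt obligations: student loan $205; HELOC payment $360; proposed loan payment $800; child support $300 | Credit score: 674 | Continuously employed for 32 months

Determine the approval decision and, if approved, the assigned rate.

Credit score 674 ≥ 650 (meets minimum)
LTV = 101,500/157,500 = 64.4% ≤ 70%
Employment 32 ≥ 18 months
Total monthly debts = (205 + 360 + 800 + 300) = 1,665. Debt-to-income = 1,665/9,850 = 16.9% — meets 36% limit
All requirements met. Score 674 falls in the 650–675 tier → 9.175%.

Approved at 9.175%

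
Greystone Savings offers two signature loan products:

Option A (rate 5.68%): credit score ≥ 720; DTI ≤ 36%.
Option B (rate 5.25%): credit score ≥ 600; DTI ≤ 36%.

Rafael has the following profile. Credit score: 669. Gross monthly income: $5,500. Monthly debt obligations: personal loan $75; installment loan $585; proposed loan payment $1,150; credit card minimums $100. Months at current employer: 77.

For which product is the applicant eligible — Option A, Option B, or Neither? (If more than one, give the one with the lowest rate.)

Total debts = (75 + 585 + 1,150 + 100) = 1,910; DTI = 1,910/5,500 = 34.7%.
Option A: score 669 < 720; DTI 34.7% ≤ 36% → does not qualify.
Option B: score 669 ≥ 600; DTI 34.7% ≤ 36% → qualifies.

Option B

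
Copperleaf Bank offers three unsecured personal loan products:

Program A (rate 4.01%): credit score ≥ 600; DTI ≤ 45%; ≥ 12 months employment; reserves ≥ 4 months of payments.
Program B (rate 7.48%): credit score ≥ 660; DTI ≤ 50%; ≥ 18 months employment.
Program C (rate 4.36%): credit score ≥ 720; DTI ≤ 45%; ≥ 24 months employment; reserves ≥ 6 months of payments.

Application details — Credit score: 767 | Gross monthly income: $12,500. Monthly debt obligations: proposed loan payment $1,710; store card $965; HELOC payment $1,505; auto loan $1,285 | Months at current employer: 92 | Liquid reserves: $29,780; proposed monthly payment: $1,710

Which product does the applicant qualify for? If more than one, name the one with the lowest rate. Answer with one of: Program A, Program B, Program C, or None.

Program A

Total debts = (1,710 + 965 + 1,505 + 1,285) = 5,465; DTI = 5,465/12,500 = 43.7%.
Reserves = 29,780/1,710 = 17.4 months.
Program A: score 767 ≥ 600; DTI 43.7% ≤ 45%; employment 92 ≥ 12 mo; reserves 17.4 ≥ 4 mo → qualifies.
Program B: score 767 ≥ 660; DTI 43.7% ≤ 50%; employment 92 ≥ 18 mo → qualifies.
Program C: score 767 ≥ 720; DTI 43.7% ≤ 45%; employment 92 ≥ 24 mo; reserves 17.4 ≥ 6 mo → qualifies.
Qualifying: Program A, Program B, Program C. Lowest rate is 4.01% → Program A.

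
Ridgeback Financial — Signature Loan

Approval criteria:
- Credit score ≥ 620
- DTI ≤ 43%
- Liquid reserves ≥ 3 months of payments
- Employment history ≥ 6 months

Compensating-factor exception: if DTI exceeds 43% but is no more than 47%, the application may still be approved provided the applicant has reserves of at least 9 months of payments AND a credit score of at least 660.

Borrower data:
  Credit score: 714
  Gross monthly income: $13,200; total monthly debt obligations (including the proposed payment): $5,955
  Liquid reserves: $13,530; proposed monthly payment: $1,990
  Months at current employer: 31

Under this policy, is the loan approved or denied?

Denied

Credit score 714 ≥ 620 (meets base)
DTI = 5,955/13,200 = 45.1% > 43% — standard DTI limit exceeded.
Reserves: 13,530 ÷ 1,990 = 6.8 months (meets 3-month minimum)
Employment 31 ≥ 6 months
45.1% falls in the override range (43%–47%), so the compensating-factor test applies.
Override check — reserves: 6.8 mo (short of 9); score: 714 (ok).
Compensating-factor requirement not fully met.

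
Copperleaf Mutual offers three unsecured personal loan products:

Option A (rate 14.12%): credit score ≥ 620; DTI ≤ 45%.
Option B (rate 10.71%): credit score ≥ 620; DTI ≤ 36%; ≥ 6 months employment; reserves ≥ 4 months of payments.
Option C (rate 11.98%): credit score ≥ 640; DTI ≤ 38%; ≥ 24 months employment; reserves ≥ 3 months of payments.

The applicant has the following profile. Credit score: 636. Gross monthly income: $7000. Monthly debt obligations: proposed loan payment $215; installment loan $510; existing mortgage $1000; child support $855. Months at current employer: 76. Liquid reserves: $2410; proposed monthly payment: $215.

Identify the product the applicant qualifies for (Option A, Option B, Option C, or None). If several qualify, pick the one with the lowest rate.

Total debts = (215 + 510 + 1,000 + 855) = 2,580; DTI = 2,580/7,000 = 36.9%.
Reserves = 2,410/215 = 11.2 months.
Option A: score 636 ≥ 620; DTI 36.9% ≤ 45% → qualifies.
Option B: score 636 ≥ 620; DTI 36.9% > 36%; employment 76 ≥ 6 mo; reserves 11.2 ≥ 4 mo → does not qualify.
Option C: score 636 < 640; DTI 36.9% ≤ 38%; employment 76 ≥ 24 mo; reserves 11.2 ≥ 3 mo → does not qualify.

Option A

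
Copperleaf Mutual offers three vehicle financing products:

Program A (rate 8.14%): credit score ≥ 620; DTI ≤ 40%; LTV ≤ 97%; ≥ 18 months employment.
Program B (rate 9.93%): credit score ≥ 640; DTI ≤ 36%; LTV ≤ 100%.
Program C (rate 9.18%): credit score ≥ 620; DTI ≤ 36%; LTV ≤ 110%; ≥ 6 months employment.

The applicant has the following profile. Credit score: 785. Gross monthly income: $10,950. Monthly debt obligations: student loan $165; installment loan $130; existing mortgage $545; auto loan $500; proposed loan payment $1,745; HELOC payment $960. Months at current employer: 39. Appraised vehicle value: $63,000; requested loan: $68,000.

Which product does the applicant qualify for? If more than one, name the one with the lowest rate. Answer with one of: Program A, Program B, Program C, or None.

Total debts = (165 + 130 + 545 + 500 + 1,745 + 960) = 4,045; DTI = 4,045/10,950 = 36.9%.
LTV = 68,000/63,000 = 107.9%.
Program A: score 785 ≥ 620; DTI 36.9% ≤ 40%; LTV 107.9% > 97%; employment 39 ≥ 18 mo → does not qualify.
Program B: score 785 ≥ 640; DTI 36.9% > 36%; LTV 107.9% > 100% → does not qualify.
Program C: score 785 ≥ 620; DTI 36.9% > 36%; LTV 107.9% ≤ 110%; employment 39 ≥ 6 mo → does not qualify.

None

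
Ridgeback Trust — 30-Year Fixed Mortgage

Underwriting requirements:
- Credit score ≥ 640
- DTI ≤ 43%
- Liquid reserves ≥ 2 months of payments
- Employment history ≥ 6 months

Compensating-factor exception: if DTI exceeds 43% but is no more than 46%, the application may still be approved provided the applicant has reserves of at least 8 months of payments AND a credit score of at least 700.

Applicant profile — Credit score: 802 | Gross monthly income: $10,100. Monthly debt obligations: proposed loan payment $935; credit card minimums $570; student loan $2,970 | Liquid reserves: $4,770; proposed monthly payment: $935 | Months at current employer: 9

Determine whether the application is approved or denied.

Denied

Credit score 802 ≥ 640 (meets base)
Total debts = (935 + 570 + 2,970) = 4,475. DTI = 4,475/10,100 = 44.3% > 43% — standard DTI limit exceeded.
Liquid reserves cover 4,770/935 = 5.1 months — ≥ 2 required
Employment 9 ≥ 6 months
44.3% falls in the override range (43%–46%), so the compensating-factor test applies.
Reserves 5.1 < 8 months; credit score 802 ≥ 700.
Override conditions not both satisfied; exception does not apply.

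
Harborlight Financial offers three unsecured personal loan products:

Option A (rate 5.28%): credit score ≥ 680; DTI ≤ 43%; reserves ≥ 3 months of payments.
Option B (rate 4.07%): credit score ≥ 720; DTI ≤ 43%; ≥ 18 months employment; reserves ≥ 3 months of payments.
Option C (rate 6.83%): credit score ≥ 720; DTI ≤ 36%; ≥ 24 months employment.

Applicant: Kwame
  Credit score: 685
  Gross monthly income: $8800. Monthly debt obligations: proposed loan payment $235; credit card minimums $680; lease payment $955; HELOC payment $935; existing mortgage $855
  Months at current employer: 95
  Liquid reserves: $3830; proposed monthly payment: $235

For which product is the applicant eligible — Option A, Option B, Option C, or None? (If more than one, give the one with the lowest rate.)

Total debts = (235 + 680 + 955 + 935 + 855) = 3,660; DTI = 3,660/8,800 = 41.6%.
Reserves = 3,830/235 = 16.3 months.
Option A: score 685 ≥ 680; DTI 41.6% ≤ 43%; reserves 16.3 ≥ 3 mo → qualifies.
Option B: score 685 < 720; DTI 41.6% ≤ 43%; employment 95 ≥ 18 mo; reserves 16.3 ≥ 3 mo → does not qualify.
Option C: score 685 < 720; DTI 41.6% > 36%; employment 95 ≥ 24 mo → does not qualify.

Option A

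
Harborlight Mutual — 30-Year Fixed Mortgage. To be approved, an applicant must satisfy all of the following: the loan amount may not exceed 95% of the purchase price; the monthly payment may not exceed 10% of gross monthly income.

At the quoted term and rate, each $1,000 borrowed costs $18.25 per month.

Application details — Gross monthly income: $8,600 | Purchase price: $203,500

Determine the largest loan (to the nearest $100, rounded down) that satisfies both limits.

Payment cap: 10% × $8,600 = $860/month.
At $18.25 per $1,000, that supports 860/18.25 × 1,000 ≈ $47,123 → $47,100.
LTV cap: 95% × $203,500 = $193,325 → $193,300.
Binding constraint: payment-to-income.

$47,100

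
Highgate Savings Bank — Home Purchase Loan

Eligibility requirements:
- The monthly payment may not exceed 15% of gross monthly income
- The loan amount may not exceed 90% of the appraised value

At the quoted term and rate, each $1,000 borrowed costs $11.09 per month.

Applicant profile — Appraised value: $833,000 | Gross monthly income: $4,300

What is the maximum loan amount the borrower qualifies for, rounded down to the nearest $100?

$58,100

Payment cap: 15% × $4,300 = $645/month.
At $11.09 per $1,000, that supports 645/11.09 × 1,000 ≈ $58,160 → $58,100.
LTV cap: 90% × $833,000 = $749,700 → $749,700.
Binding constraint: payment-to-income.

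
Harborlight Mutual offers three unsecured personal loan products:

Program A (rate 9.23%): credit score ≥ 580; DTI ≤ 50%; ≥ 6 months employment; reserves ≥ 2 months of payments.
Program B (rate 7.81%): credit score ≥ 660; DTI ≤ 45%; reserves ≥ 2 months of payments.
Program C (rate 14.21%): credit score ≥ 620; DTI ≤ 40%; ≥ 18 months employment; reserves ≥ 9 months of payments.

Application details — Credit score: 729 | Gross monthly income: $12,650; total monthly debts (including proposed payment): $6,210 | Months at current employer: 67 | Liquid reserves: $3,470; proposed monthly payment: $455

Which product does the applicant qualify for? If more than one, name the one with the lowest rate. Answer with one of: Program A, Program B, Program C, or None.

Program A

DTI = 6,210/12,650 = 49.1%.
Reserves = 3,470/455 = 7.6 months.
Program A: score 729 ≥ 580; DTI 49.1% ≤ 50%; employment 67 ≥ 6 mo; reserves 7.6 ≥ 2 mo → qualifies.
Program B: score 729 ≥ 660; DTI 49.1% > 45%; reserves 7.6 ≥ 2 mo → does not qualify.
Program C: score 729 ≥ 620; DTI 49.1% > 40%; employment 67 ≥ 18 mo; reserves 7.6 < 9 mo → does not qualify.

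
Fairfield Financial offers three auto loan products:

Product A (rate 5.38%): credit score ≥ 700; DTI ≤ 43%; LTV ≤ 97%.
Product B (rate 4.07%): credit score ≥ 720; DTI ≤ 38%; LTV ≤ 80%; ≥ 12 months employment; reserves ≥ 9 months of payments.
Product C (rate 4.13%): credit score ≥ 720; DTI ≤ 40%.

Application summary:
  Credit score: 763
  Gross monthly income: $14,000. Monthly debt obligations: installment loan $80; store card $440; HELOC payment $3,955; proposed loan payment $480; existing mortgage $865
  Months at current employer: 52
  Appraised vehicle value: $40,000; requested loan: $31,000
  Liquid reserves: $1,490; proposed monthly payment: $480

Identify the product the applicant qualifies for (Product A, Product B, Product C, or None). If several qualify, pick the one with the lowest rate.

Total debts = (80 + 440 + 3,955 + 480 + 865) = 5,820; DTI = 5,820/14,000 = 41.6%.
LTV = 31,000/40,000 = 77.5%.
Reserves = 1,490/480 = 3.1 months.
Product A: score 763 ≥ 700; DTI 41.6% ≤ 43%; LTV 77.5% ≤ 97% → qualifies.
Product B: score 763 ≥ 720; DTI 41.6% > 38%; LTV 77.5% ≤ 80%; employment 52 ≥ 12 mo; reserves 3.1 < 9 mo → does not qualify.
Product C: score 763 ≥ 720; DTI 41.6% > 40% → does not qualify.

Product A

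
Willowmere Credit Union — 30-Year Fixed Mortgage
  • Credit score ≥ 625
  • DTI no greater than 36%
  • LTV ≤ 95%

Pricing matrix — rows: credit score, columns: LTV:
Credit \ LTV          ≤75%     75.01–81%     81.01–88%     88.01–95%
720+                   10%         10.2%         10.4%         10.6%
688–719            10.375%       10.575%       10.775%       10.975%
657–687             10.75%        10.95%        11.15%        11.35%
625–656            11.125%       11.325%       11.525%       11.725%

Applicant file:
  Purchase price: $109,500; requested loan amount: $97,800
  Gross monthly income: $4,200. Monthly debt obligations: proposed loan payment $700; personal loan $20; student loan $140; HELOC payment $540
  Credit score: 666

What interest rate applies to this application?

Credit score 666 ≥ 625; Total monthly debts = (700 + 20 + 140 + 540) = 1,400. DTI = 1,400/4,200 = 33.3% ≤ 36%
Loan-to-value = 97,800/109,500 = 89.3% — pass (95% max)
Row: 666 falls in 657–687. Column: 89.3% falls in 88.01–95%. Rate = 11.35%.

11.35%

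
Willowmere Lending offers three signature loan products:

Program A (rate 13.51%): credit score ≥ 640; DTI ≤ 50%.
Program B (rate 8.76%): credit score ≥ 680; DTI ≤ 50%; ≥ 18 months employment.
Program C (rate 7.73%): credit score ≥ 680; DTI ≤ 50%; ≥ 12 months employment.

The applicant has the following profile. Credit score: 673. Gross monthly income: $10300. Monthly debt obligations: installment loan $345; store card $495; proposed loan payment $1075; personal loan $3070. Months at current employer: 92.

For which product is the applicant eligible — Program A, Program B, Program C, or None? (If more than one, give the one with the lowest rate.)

Program A

Total debts = (345 + 495 + 1,075 + 3,070) = 4,985; DTI = 4,985/10,300 = 48.4%.
Program A: score 673 ≥ 640; DTI 48.4% ≤ 50% → qualifies.
Program B: score 673 < 680; DTI 48.4% ≤ 50%; employment 92 ≥ 18 mo → does not qualify.
Program C: score 673 < 680; DTI 48.4% ≤ 50%; employment 92 ≥ 12 mo → does not qualify.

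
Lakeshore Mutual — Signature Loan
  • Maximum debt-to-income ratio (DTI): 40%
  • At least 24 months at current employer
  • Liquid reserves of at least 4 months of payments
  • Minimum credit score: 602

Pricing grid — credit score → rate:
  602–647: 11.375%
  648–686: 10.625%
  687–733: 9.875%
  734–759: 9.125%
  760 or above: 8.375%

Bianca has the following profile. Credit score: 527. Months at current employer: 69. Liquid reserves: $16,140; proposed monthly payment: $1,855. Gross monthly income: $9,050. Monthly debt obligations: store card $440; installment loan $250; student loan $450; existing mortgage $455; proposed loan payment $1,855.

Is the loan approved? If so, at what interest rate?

Denied

Credit score 527 < 602 (below minimum)
Liquid reserves cover 16,140/1,855 = 8.7 months — ≥ 4 required
Employment 69 ≥ 24 months
Total monthly debts = (440 + 250 + 450 + 455 + 1,855) = 3,450. DTI = 3,450/9,050 = 38.1% ≤ 40%
Not all requirements met → denied.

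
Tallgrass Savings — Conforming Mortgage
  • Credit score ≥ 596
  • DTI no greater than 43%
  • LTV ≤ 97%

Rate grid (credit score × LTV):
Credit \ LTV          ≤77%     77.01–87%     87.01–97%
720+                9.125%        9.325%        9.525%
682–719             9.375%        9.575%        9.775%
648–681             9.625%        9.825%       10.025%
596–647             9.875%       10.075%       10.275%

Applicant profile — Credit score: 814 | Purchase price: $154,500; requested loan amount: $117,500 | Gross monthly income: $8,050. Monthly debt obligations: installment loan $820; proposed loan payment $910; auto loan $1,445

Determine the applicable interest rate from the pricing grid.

Credit score 814 ≥ 596; Total monthly debts = (820 + 910 + 1,445) = 3,175. DTI = 3,175/8,050 = 39.4% ≤ 43%
LTV: 117,500 ÷ 154,500 = 76.1%, within 97% cap
Row: 814 falls in 720+. Column: 76.1% falls in ≤77%. Rate = 9.125%.

9.125%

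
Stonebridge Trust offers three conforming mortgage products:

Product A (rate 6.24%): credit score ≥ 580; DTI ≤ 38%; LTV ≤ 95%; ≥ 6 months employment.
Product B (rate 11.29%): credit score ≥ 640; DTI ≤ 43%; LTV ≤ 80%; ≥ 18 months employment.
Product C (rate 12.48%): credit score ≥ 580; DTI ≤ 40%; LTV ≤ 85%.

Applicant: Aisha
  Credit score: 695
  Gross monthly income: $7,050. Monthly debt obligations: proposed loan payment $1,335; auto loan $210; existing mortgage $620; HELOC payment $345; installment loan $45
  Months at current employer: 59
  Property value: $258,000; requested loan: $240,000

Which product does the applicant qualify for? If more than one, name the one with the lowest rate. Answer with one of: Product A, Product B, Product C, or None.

Total debts = (1,335 + 210 + 620 + 345 + 45) = 2,555; DTI = 2,555/7,050 = 36.2%.
LTV = 240,000/258,000 = 93%.
Product A: score 695 ≥ 580; DTI 36.2% ≤ 38%; LTV 93% ≤ 95%; employment 59 ≥ 6 mo → qualifies.
Product B: score 695 ≥ 640; DTI 36.2% ≤ 43%; LTV 93% > 80%; employment 59 ≥ 18 mo → does not qualify.
Product C: score 695 ≥ 580; DTI 36.2% ≤ 40%; LTV 93% > 85% → does not qualify.

Product A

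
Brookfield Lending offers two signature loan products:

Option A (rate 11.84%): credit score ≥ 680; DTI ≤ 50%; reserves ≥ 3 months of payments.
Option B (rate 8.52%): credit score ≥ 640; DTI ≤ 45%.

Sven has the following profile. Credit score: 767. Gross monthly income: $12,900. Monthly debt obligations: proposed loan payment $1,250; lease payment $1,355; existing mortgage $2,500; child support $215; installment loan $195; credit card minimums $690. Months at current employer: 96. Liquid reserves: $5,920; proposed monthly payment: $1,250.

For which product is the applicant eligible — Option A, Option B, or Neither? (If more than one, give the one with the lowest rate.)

Option A

Total debts = (1,250 + 1,355 + 2,500 + 215 + 195 + 690) = 6,205; DTI = 6,205/12,900 = 48.1%.
Reserves = 5,920/1,250 = 4.7 months.
Option A: score 767 ≥ 680; DTI 48.1% ≤ 50%; reserves 4.7 ≥ 3 mo → qualifies.
Option B: score 767 ≥ 640; DTI 48.1% > 45% → does not qualify.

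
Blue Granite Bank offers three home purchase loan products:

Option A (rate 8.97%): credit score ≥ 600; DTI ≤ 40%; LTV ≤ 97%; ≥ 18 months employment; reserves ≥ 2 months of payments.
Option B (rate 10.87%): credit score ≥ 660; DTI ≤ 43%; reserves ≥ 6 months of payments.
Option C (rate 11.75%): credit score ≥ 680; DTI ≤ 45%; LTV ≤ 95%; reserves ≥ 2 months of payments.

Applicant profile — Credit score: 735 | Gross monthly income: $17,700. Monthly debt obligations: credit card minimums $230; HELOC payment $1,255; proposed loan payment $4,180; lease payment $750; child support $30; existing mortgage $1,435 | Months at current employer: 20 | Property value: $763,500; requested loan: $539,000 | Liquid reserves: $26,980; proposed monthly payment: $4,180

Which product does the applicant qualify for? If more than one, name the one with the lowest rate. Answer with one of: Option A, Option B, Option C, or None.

Option C

Total debts = (230 + 1,255 + 4,180 + 750 + 30 + 1,435) = 7,880; DTI = 7,880/17,700 = 44.5%.
LTV = 539,000/763,500 = 70.6%.
Reserves = 26,980/4,180 = 6.5 months.
Option A: score 735 ≥ 600; DTI 44.5% > 40%; LTV 70.6% ≤ 97%; employment 20 ≥ 18 mo; reserves 6.5 ≥ 2 mo → does not qualify.
Option B: score 735 ≥ 660; DTI 44.5% > 43%; reserves 6.5 ≥ 6 mo → does not qualify.
Option C: score 735 ≥ 680; DTI 44.5% ≤ 45%; LTV 70.6% ≤ 95%; reserves 6.5 ≥ 2 mo → qualifies.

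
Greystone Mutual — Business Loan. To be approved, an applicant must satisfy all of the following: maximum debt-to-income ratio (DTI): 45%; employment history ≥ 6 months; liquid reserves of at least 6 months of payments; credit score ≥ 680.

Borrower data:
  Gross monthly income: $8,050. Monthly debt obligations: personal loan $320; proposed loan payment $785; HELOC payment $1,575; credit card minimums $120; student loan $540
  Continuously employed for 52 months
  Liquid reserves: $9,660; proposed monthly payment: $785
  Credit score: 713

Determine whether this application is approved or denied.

Total monthly debts = (320 + 785 + 1,575 + 120 + 540) = 3,340. Debt-to-income = 3,340/8,050 = 41.5% — meets 45% limit
Employment 52 ≥ 6 months
Liquid reserves cover 9,660/785 = 12.3 months — ≥ 6 required
Credit score 713 ≥ 680 (meets)
All criteria satisfied.

Approved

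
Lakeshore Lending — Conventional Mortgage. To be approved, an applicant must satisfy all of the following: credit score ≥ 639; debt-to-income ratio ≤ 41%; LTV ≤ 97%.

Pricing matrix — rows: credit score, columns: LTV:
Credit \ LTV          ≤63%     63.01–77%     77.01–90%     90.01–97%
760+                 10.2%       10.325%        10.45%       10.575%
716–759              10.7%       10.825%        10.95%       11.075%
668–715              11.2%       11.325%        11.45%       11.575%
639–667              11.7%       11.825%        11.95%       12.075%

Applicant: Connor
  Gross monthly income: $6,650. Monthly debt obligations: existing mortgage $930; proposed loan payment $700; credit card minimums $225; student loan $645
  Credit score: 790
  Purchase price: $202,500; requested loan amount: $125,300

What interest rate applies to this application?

Credit score 790 ≥ 639; Total monthly debts = (930 + 700 + 225 + 645) = 2,500. DTI = 2,500/6,650 = 37.6% ≤ 41%
LTV: 125,300 ÷ 202,500 = 61.9%, within 97% cap
Row: 790 falls in 760+. Column: 61.9% falls in ≤63%. Rate = 10.2%.

10.2%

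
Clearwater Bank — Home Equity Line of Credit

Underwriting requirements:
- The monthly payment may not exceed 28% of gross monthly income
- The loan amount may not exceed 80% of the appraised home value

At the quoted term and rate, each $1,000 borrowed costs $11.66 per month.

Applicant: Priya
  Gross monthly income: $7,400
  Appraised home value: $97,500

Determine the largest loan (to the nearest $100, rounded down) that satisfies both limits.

Payment cap: 28% × $7,400 = $2,072/month.
At $11.66 per $1,000, that supports 2,072/11.66 × 1,000 ≈ $177,701 → $177,700.
LTV cap: 80% × $97,500 = $78,000 → $78,000.
Binding constraint: loan-to-value.

$78,000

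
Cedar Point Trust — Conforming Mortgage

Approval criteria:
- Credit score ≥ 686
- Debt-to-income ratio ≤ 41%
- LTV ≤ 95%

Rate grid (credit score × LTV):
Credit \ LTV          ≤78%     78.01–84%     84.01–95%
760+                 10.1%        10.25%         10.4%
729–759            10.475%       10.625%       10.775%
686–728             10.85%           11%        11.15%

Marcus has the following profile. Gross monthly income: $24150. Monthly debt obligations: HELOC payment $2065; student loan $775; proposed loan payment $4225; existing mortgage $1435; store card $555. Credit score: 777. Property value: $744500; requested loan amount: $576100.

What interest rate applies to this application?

10.1%

Credit score 777 ≥ 686; Total monthly debts = (2,065 + 775 + 4,225 + 1,435 + 555) = 9,055. DTI: 9,055 ÷ 24,150 = 37.5%, within the 41% cap
Loan-to-value = 576,100/744,500 = 77.4% — pass (95% max)
Score 777 is in the 760+ band; LTV 77.4% is in the ≤78% band → 10.1%.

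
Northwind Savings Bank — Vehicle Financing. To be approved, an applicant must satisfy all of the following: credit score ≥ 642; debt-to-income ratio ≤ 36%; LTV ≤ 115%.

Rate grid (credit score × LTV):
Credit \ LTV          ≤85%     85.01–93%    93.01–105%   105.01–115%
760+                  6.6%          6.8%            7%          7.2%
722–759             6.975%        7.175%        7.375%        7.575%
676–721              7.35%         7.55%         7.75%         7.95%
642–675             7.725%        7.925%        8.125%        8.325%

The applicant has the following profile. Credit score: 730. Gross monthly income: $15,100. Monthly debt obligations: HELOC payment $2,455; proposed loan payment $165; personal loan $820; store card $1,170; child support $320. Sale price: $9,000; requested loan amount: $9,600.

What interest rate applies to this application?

7.575%

Credit score 730 ≥ 642; Total monthly debts = (2,455 + 165 + 820 + 1,170 + 320) = 4,930. DTI = 4,930/15,100 = 32.6% ≤ 36%
Loan-to-value = 9,600/9,000 = 106.7% — pass (115% max)
Row: 730 falls in 722–759. Column: 106.7% falls in 105.01–115%. Rate = 7.575%.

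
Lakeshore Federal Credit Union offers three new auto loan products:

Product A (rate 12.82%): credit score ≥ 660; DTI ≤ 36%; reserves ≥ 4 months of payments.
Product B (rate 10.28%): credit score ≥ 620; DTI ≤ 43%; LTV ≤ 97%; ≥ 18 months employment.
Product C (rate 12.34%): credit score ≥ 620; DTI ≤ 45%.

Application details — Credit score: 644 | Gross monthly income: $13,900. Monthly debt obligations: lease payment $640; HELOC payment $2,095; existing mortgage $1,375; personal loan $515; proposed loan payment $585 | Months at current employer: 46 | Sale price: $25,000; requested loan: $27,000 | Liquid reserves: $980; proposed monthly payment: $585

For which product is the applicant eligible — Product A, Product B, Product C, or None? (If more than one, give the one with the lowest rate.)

Product C

Total debts = (640 + 2,095 + 1,375 + 515 + 585) = 5,210; DTI = 5,210/13,900 = 37.5%.
LTV = 27,000/25,000 = 108%.
Reserves = 980/585 = 1.7 months.
Product A: score 644 < 660; DTI 37.5% > 36%; reserves 1.7 < 4 mo → does not qualify.
Product B: score 644 ≥ 620; DTI 37.5% ≤ 43%; LTV 108% > 97%; employment 46 ≥ 18 mo → does not qualify.
Product C: score 644 ≥ 620; DTI 37.5% ≤ 45% → qualifies.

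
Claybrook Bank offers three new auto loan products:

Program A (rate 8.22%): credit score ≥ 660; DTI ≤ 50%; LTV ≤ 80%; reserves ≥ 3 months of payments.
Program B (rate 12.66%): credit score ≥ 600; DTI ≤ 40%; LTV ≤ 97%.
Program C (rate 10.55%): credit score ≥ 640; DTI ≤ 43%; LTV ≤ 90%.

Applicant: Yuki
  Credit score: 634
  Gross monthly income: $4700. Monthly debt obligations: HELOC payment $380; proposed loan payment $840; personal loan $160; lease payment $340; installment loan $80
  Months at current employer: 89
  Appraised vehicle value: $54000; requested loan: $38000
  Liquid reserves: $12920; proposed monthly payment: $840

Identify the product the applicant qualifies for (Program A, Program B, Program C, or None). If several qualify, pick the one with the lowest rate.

Program B

Total debts = (380 + 840 + 160 + 340 + 80) = 1,800; DTI = 1,800/4,700 = 38.3%.
LTV = 38,000/54,000 = 70.4%.
Reserves = 12,920/840 = 15.4 months.
Program A: score 634 < 660; DTI 38.3% ≤ 50%; LTV 70.4% ≤ 80%; reserves 15.4 ≥ 3 mo → does not qualify.
Program B: score 634 ≥ 600; DTI 38.3% ≤ 40%; LTV 70.4% ≤ 97% → qualifies.
Program C: score 634 < 640; DTI 38.3% ≤ 43%; LTV 70.4% ≤ 90% → does not qualify.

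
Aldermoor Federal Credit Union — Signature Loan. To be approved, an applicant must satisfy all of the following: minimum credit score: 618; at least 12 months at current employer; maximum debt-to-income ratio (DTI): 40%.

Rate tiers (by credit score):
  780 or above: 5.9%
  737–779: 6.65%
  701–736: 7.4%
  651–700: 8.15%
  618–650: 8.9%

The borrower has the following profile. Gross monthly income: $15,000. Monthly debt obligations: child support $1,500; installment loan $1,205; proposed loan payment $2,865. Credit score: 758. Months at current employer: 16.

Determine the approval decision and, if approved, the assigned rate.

Credit score 758 ≥ 618 (meets minimum)
Employment 16 ≥ 12 months
Total monthly debts = (1,500 + 1,205 + 2,865) = 5,570. DTI: 5,570 ÷ 15,000 = 37.1%, within the 40% cap
All requirements met. Score 758 falls in the 737–779 tier → 6.65%.

Approved at 6.65%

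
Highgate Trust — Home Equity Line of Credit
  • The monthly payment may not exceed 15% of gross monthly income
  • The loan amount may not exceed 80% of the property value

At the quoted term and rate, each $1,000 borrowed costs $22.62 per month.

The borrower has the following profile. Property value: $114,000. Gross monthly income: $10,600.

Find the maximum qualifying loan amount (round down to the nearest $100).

Payment cap: 15% × $10,600 = $1,590/month.
At $22.62 per $1,000, that supports 1,590/22.62 × 1,000 ≈ $70,291 → $70,200.
LTV cap: 80% × $114,000 = $91,200 → $91,200.
Binding constraint: payment-to-income.

$70,200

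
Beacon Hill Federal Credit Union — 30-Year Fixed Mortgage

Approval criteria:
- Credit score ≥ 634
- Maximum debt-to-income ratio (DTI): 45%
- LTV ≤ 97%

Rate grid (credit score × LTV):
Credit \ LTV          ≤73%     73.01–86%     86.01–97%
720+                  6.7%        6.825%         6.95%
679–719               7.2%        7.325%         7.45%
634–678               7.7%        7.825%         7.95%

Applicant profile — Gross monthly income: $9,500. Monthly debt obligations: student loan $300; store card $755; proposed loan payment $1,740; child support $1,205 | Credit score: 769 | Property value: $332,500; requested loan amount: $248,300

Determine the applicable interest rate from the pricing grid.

6.825%

Credit score 769 ≥ 634; Total monthly debts = (300 + 755 + 1,740 + 1,205) = 4,000. Debt-to-income = 4,000/9,500 = 42.1% — meets 45% limit
LTV: 248,300 ÷ 332,500 = 74.7%, within 97% cap
Credit 769 → row 720+; LTV 74.7% → column 73.01–86%. Grid cell → 6.825%.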